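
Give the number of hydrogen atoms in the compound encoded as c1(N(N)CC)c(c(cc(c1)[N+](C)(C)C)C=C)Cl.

21

Hydrogens are implicit in SMILES; fill each atom to its normal valence:
  4 × C: 3 H each → 12
  4 × C (aromatic): no H
  2 × C: 2 H each → 4
  2 × C (aromatic): 1 H each → 2
  1 × C: 1 H
  1 × Cl: no H
  1 × N: 2 H
  1 × N: no H
  1 × N (charge +1): no H
  Total hydrogens = 21.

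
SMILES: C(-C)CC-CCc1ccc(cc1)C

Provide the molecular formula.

Heavy atoms from the SMILES: 13 C.
Implicit hydrogens by atom environment:
  5 × C: 2 H each → 10
  4 × C (aromatic): 1 H each → 4
  2 × C: 3 H each → 6
  2 × C (aromatic): no H
  Total hydrogens = 20.
Molecular formula: C13H20

C13H20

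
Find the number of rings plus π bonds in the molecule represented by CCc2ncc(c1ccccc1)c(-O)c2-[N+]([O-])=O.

Molecular formula from the SMILES: C13H12N2O3.
DoU = (2C + 2 + N − H − X)/2 = (2·13 + 2 + 2 − 12 − 0)/2 = 18/2 = 9.
(Structurally: 2 ring(s) + 7 π bond(s) = 9.)

9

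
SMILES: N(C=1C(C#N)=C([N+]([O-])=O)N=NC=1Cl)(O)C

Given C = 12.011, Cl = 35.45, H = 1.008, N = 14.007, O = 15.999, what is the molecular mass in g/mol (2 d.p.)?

Molecular formula: C6H4ClN5O3.
M = 6×12.011 + 1×35.45 + 4×1.008 + 5×14.007 + 3×15.999 = 229.58 g/mol.

229.58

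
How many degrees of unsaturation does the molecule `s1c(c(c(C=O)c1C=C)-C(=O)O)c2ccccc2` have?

10

Molecular formula from the SMILES: C14H10O3S.
DoU = (2C + 2 + N − H − X)/2 = (2·14 + 2 + 0 − 10 − 0)/2 = 20/2 = 10.
(Structurally: 2 ring(s) + 8 π bond(s) = 10.)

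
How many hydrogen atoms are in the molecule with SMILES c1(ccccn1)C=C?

Hydrogens are implicit in SMILES; fill each atom to its normal valence:
  4 × C (aromatic): 1 H each → 4
  1 × C: 2 H
  1 × C: 1 H
  1 × C (aromatic): no H
  1 × N (aromatic): no H
  Total hydrogens = 7.

7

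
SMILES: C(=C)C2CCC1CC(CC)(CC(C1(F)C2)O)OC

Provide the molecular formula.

Heavy atoms from the SMILES: 15 C, 1 F, 2 O.
Implicit hydrogens by atom environment:
  7 × C: 2 H each → 14
  4 × C: 1 H each → 4
  2 × C: 3 H each → 6
  2 × C: no H
  1 × F: no H
  1 × O: 1 H
  1 × O: no H
  Total hydrogens = 25.
Molecular formula: C15H25FO2

C15H25FO2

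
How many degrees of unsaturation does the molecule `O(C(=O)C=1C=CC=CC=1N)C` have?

5

Molecular formula from the SMILES: C8H9NO2.
DoU = (2C + 2 + N − H − X)/2 = (2·8 + 2 + 1 − 9 − 0)/2 = 10/2 = 5.
(Structurally: 1 ring(s) + 4 π bond(s) = 5.)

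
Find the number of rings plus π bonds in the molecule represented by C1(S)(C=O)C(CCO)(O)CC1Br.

Molecular formula from the SMILES: C7H11BrO3S.
DoU = (2C + 2 + N − H − X)/2 = (2·7 + 2 + 0 − 11 − 1)/2 = 4/2 = 2.
(Structurally: 1 ring(s) + 1 π bond(s) = 2.)

2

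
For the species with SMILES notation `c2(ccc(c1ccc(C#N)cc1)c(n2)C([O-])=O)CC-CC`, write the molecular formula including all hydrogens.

C17H15N2O2-

Heavy atoms from the SMILES: 17 C, 2 N, 2 O.
Implicit hydrogens by atom environment:
  6 × C (aromatic): 1 H each → 6
  5 × C (aromatic): no H
  3 × C: 2 H each → 6
  2 × C: no H
  1 × C: 3 H
  1 × N (aromatic): no H
  1 × N: no H
  1 × O: no H
  1 × O (charge -1): no H
  Total hydrogens = 15.
Net charge -1.
Molecular formula: C17H15N2O2-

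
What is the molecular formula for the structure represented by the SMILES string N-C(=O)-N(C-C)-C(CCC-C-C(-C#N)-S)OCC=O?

Heavy atoms from the SMILES: 12 C, 3 N, 3 O, 1 S.
Implicit hydrogens by atom environment:
  6 × C: 2 H each → 12
  3 × C: 1 H each → 3
  3 × O: no H
  2 × C: no H
  2 × N: no H
  1 × C: 3 H
  1 × N: 2 H
  1 × S: 1 H
  Total hydrogens = 21.
Molecular formula: C12H21N3O3S

C12H21N3O3S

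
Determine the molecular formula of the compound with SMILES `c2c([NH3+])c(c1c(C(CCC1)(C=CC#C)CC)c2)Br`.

Heavy atoms from the SMILES: 1 Br, 16 C, 1 N.
Implicit hydrogens by atom environment:
  4 × C: 2 H each → 8
  4 × C (aromatic): no H
  3 × C: 1 H each → 3
  2 × C (aromatic): 1 H each → 2
  2 × C: no H
  1 × Br: no H
  1 × C: 3 H
  1 × N (charge +1): 3 H
  Total hydrogens = 19.
Net charge +1.
Molecular formula: C16H19BrN+

C16H19BrN+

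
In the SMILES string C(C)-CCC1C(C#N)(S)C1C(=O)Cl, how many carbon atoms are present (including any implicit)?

9

The symbol for carbon appears 9 times in the SMILES. (Cl is a single chlorine, not C + l.)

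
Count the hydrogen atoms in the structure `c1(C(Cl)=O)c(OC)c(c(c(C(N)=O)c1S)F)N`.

Hydrogens are implicit in SMILES; fill each atom to its normal valence:
  6 × C (aromatic): no H
  3 × O: no H
  2 × C: no H
  2 × N: 2 H each → 4
  1 × C: 3 H
  1 × Cl: no H
  1 × F: no H
  1 × S: 1 H
  Total hydrogens = 8.

8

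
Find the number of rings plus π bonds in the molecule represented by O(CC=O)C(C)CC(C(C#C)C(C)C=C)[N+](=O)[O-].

5

Molecular formula from the SMILES: C13H19NO4.
DoU = (2C + 2 + N − H − X)/2 = (2·13 + 2 + 1 − 19 − 0)/2 = 10/2 = 5.
(Structurally: 0 ring(s) + 5 π bond(s) = 5.)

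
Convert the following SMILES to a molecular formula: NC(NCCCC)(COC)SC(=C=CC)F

Heavy atoms from the SMILES: 11 C, 1 F, 2 N, 1 O, 1 S.
Implicit hydrogens by atom environment:
  4 × C: 2 H each → 8
  3 × C: 3 H each → 9
  3 × C: no H
  1 × C: 1 H
  1 × F: no H
  1 × N: 2 H
  1 × N: 1 H
  1 × O: no H
  1 × S: no H
  Total hydrogens = 21.
Molecular formula: C11H21FN2OS

C11H21FN2OS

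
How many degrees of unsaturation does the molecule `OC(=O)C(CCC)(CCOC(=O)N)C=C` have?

3

Molecular formula from the SMILES: C10H17NO4.
DoU = (2C + 2 + N − H − X)/2 = (2·10 + 2 + 1 − 17 − 0)/2 = 6/2 = 3.
(Structurally: 0 ring(s) + 3 π bond(s) = 3.)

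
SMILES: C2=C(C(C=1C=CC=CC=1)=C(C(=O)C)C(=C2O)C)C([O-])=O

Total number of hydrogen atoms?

Hydrogens are implicit in SMILES; fill each atom to its normal valence:
  6 × C (aromatic): 1 H each → 6
  6 × C (aromatic): no H
  2 × C: 3 H each → 6
  2 × C: no H
  2 × O: no H
  1 × O: 1 H
  1 × O (charge -1): no H
  Total hydrogens = 13.

13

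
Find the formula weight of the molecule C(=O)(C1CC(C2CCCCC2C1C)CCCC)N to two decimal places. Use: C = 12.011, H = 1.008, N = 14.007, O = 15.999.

251.41

Molecular formula: C16H29NO.
M = 16×12.011 + 29×1.008 + 1×14.007 + 1×15.999 = 251.41 g/mol.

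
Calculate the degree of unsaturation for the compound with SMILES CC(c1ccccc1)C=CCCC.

5

Molecular formula from the SMILES: C13H18.
DoU = (2C + 2 + N − H − X)/2 = (2·13 + 2 + 0 − 18 − 0)/2 = 10/2 = 5.
(Structurally: 1 ring(s) + 4 π bond(s) = 5.)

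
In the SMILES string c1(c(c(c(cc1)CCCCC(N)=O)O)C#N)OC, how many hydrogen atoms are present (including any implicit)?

16

Hydrogens are implicit in SMILES; fill each atom to its normal valence:
  4 × C: 2 H each → 8
  4 × C (aromatic): no H
  2 × C (aromatic): 1 H each → 2
  2 × C: no H
  2 × O: no H
  1 × C: 3 H
  1 × N: 2 H
  1 × N: no H
  1 × O: 1 H
  Total hydrogens = 16.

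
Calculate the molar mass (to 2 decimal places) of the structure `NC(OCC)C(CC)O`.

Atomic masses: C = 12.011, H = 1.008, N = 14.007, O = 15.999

Molecular formula: C6H15NO2.
M = 6×12.011 + 15×1.008 + 1×14.007 + 2×15.999 = 133.19 g/mol.

133.19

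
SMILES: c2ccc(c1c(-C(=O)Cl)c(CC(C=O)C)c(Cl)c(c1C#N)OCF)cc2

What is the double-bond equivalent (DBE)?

12

Molecular formula from the SMILES: C19H14Cl2FNO3.
DoU = (2C + 2 + N − H − X)/2 = (2·19 + 2 + 1 − 14 − 3)/2 = 24/2 = 12.
(Structurally: 2 ring(s) + 10 π bond(s) = 12.)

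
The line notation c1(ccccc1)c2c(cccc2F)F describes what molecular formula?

Heavy atoms from the SMILES: 12 C, 2 F.
Implicit hydrogens by atom environment:
  8 × C (aromatic): 1 H each → 8
  4 × C (aromatic): no H
  2 × F: no H
  Total hydrogens = 8.
Molecular formula: C12H8F2

C12H8F2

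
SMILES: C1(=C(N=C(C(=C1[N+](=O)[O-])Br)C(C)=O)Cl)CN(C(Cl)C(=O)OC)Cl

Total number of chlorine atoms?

3

The symbol for chlorine appears 3 times in the SMILES.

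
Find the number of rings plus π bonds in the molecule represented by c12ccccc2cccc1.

7

Molecular formula from the SMILES: C10H8.
DoU = (2C + 2 + N − H − X)/2 = (2·10 + 2 + 0 − 8 − 0)/2 = 14/2 = 7.
(Structurally: 2 ring(s) + 5 π bond(s) = 7.)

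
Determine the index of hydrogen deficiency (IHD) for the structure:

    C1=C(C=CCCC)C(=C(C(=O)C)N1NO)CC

Molecular formula from the SMILES: C13H20N2O2.
DoU = (2C + 2 + N − H − X)/2 = (2·13 + 2 + 2 − 20 − 0)/2 = 10/2 = 5.
(Structurally: 1 ring(s) + 4 π bond(s) = 5.)

5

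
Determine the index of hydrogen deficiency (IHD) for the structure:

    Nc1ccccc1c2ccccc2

Molecular formula from the SMILES: C12H11N.
DoU = (2C + 2 + N − H − X)/2 = (2·12 + 2 + 1 − 11 − 0)/2 = 16/2 = 8.
(Structurally: 2 ring(s) + 6 π bond(s) = 8.)

8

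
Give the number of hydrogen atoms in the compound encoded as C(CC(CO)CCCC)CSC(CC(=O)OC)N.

27

Hydrogens are implicit in SMILES; fill each atom to its normal valence:
  8 × C: 2 H each → 16
  2 × C: 3 H each → 6
  2 × C: 1 H each → 2
  2 × O: no H
  1 × C: no H
  1 × N: 2 H
  1 × O: 1 H
  1 × S: no H
  Total hydrogens = 27.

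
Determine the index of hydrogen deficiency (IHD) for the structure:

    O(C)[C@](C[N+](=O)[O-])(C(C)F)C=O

2

Molecular formula from the SMILES: C6H10FNO4.
DoU = (2C + 2 + N − H − X)/2 = (2·6 + 2 + 1 − 10 − 1)/2 = 4/2 = 2.
(Structurally: 0 ring(s) + 2 π bond(s) = 2.)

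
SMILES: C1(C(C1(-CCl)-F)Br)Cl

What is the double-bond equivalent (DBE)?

1

Molecular formula from the SMILES: C4H4BrCl2F.
DoU = (2C + 2 + N − H − X)/2 = (2·4 + 2 + 0 − 4 − 4)/2 = 2/2 = 1.
(Structurally: 1 ring(s) + 0 π bond(s) = 1.)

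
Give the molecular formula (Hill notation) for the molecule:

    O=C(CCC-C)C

C6H12O

Heavy atoms from the SMILES: 6 C, 1 O.
Implicit hydrogens by atom environment:
  3 × C: 2 H each → 6
  2 × C: 3 H each → 6
  1 × C: no H
  1 × O: no H
  Total hydrogens = 12.
Molecular formula: C6H12O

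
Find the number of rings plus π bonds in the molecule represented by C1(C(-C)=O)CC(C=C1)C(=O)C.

Molecular formula from the SMILES: C9H12O2.
DoU = (2C + 2 + N − H − X)/2 = (2·9 + 2 + 0 − 12 − 0)/2 = 8/2 = 4.
(Structurally: 1 ring(s) + 3 π bond(s) = 4.)

4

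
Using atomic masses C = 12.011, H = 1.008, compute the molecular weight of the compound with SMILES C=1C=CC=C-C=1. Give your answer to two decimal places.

78.11

Molecular formula: C6H6.
M = 6×12.011 + 6×1.008 = 78.11 g/mol.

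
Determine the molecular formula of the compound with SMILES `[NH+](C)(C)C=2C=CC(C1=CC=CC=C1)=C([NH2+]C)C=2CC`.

Heavy atoms from the SMILES: 17 C, 2 N.
Implicit hydrogens by atom environment:
  7 × C (aromatic): 1 H each → 7
  5 × C (aromatic): no H
  4 × C: 3 H each → 12
  1 × C: 2 H
  1 × N (charge +1): 2 H
  1 × N (charge +1): 1 H
  Total hydrogens = 24.
Net charge +2.
Molecular formula: [C17H24N2]2+

[C17H24N2]2+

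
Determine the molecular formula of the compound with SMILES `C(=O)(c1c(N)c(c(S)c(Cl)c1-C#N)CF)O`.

C9H6ClFN2O2S

Heavy atoms from the SMILES: 9 C, 1 Cl, 1 F, 2 N, 2 O, 1 S.
Implicit hydrogens by atom environment:
  6 × C (aromatic): no H
  2 × C: no H
  1 × C: 2 H
  1 × Cl: no H
  1 × F: no H
  1 × N: 2 H
  1 × N: no H
  1 × O: 1 H
  1 × O: no H
  1 × S: 1 H
  Total hydrogens = 6.
Molecular formula: C9H6ClFN2O2S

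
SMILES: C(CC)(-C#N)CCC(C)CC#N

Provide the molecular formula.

C10H16N2

Heavy atoms from the SMILES: 10 C, 2 N.
Implicit hydrogens by atom environment:
  4 × C: 2 H each → 8
  2 × C: 3 H each → 6
  2 × C: 1 H each → 2
  2 × C: no H
  2 × N: no H
  Total hydrogens = 16.
Molecular formula: C10H16N2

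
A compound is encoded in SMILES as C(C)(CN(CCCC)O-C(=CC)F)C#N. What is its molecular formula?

C11H19FN2O

Heavy atoms from the SMILES: 11 C, 1 F, 2 N, 1 O.
Implicit hydrogens by atom environment:
  4 × C: 2 H each → 8
  3 × C: 3 H each → 9
  2 × C: 1 H each → 2
  2 × C: no H
  2 × N: no H
  1 × F: no H
  1 × O: no H
  Total hydrogens = 19.
Molecular formula: C11H19FN2O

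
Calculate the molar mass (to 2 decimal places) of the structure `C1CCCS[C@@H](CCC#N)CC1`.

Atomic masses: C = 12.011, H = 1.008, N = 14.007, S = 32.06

Molecular formula: C10H17NS.
M = 10×12.011 + 17×1.008 + 1×14.007 + 1×32.06 = 183.31 g/mol.

183.31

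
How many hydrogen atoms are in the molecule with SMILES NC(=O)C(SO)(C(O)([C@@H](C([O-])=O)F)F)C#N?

5

Hydrogens are implicit in SMILES; fill each atom to its normal valence:
  5 × C: no H
  2 × F: no H
  2 × O: 1 H each → 2
  2 × O: no H
  1 × C: 1 H
  1 × N: 2 H
  1 × N: no H
  1 × O (charge -1): no H
  1 × S: no H
  Total hydrogens = 5.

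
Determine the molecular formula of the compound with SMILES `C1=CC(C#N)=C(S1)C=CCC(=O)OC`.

Heavy atoms from the SMILES: 10 C, 1 N, 2 O, 1 S.
Implicit hydrogens by atom environment:
  2 × C (aromatic): 1 H each → 2
  2 × C: 1 H each → 2
  2 × C (aromatic): no H
  2 × C: no H
  2 × O: no H
  1 × C: 3 H
  1 × C: 2 H
  1 × N: no H
  1 × S (aromatic): no H
  Total hydrogens = 9.
Molecular formula: C10H9NO2S

C10H9NO2S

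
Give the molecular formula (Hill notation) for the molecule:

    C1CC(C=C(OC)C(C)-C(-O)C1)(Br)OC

Heavy atoms from the SMILES: 1 Br, 11 C, 3 O.
Implicit hydrogens by atom environment:
  3 × C: 3 H each → 9
  3 × C: 2 H each → 6
  3 × C: 1 H each → 3
  2 × C: no H
  2 × O: no H
  1 × Br: no H
  1 × O: 1 H
  Total hydrogens = 19.
Molecular formula: C11H19BrO3

C11H19BrO3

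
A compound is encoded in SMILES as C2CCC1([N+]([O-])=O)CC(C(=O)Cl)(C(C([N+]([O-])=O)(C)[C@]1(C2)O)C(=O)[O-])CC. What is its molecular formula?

Heavy atoms from the SMILES: 15 C, 1 Cl, 2 N, 8 O.
Implicit hydrogens by atom environment:
  6 × C: 2 H each → 12
  6 × C: no H
  4 × O: no H
  3 × O (charge -1): no H
  2 × C: 3 H each → 6
  2 × N (charge +1): no H
  1 × C: 1 H
  1 × Cl: no H
  1 × O: 1 H
  Total hydrogens = 20.
Net charge -1.
Molecular formula: C15H20ClN2O8-

C15H20ClN2O8-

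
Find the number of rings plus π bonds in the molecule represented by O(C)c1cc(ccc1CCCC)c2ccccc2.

Molecular formula from the SMILES: C17H20O.
DoU = (2C + 2 + N − H − X)/2 = (2·17 + 2 + 0 − 20 − 0)/2 = 16/2 = 8.
(Structurally: 2 ring(s) + 6 π bond(s) = 8.)

8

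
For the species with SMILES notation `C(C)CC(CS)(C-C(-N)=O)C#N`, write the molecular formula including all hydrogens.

C8H14N2OS

Heavy atoms from the SMILES: 8 C, 2 N, 1 O, 1 S.
Implicit hydrogens by atom environment:
  4 × C: 2 H each → 8
  3 × C: no H
  1 × C: 3 H
  1 × N: 2 H
  1 × N: no H
  1 × O: no H
  1 × S: 1 H
  Total hydrogens = 14.
Molecular formula: C8H14N2OS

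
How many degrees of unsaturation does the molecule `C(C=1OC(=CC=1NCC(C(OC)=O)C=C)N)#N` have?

7

Molecular formula from the SMILES: C11H13N3O3.
DoU = (2C + 2 + N − H − X)/2 = (2·11 + 2 + 3 − 13 − 0)/2 = 14/2 = 7.
(Structurally: 1 ring(s) + 6 π bond(s) = 7.)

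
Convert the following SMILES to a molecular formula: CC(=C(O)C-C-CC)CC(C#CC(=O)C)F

Heavy atoms from the SMILES: 13 C, 1 F, 2 O.
Implicit hydrogens by atom environment:
  5 × C: no H
  4 × C: 2 H each → 8
  3 × C: 3 H each → 9
  1 × C: 1 H
  1 × F: no H
  1 × O: 1 H
  1 × O: no H
  Total hydrogens = 19.
Molecular formula: C13H19FO2

C13H19FO2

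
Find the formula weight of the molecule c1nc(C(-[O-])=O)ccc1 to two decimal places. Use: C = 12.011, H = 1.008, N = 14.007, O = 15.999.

Molecular formula: C6H4NO2-.
M = 6×12.011 + 4×1.008 + 1×14.007 + 2×15.999 = 122.10 g/mol.

122.10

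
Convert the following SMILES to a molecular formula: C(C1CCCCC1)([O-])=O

C7H11O2-

Heavy atoms from the SMILES: 7 C, 2 O.
Implicit hydrogens by atom environment:
  5 × C: 2 H each → 10
  1 × C: 1 H
  1 × C: no H
  1 × O: no H
  1 × O (charge -1): no H
  Total hydrogens = 11.
Net charge -1.
Molecular formula: C7H11O2-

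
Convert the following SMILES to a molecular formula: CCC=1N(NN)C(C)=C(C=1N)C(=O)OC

C9H16N4O2

Heavy atoms from the SMILES: 9 C, 4 N, 2 O.
Implicit hydrogens by atom environment:
  4 × C (aromatic): no H
  3 × C: 3 H each → 9
  2 × N: 2 H each → 4
  2 × O: no H
  1 × C: 2 H
  1 × C: no H
  1 × N: 1 H
  1 × N (aromatic): no H
  Total hydrogens = 16.
Molecular formula: C9H16N4O2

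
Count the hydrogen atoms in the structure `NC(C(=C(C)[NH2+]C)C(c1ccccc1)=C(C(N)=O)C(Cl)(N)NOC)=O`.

23

Hydrogens are implicit in SMILES; fill each atom to its normal valence:
  7 × C: no H
  5 × C (aromatic): 1 H each → 5
  3 × C: 3 H each → 9
  3 × N: 2 H each → 6
  3 × O: no H
  1 × C (aromatic): no H
  1 × Cl: no H
  1 × N (charge +1): 2 H
  1 × N: 1 H
  Total hydrogens = 23.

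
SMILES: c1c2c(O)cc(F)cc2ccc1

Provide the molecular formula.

Heavy atoms from the SMILES: 10 C, 1 F, 1 O.
Implicit hydrogens by atom environment:
  6 × C (aromatic): 1 H each → 6
  4 × C (aromatic): no H
  1 × F: no H
  1 × O: 1 H
  Total hydrogens = 7.
Molecular formula: C10H7FO

C10H7FO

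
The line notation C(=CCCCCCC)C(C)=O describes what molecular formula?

C10H18O

Heavy atoms from the SMILES: 10 C, 1 O.
Implicit hydrogens by atom environment:
  5 × C: 2 H each → 10
  2 × C: 3 H each → 6
  2 × C: 1 H each → 2
  1 × C: no H
  1 × O: no H
  Total hydrogens = 18.
Molecular formula: C10H18O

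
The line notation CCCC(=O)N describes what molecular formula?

C4H9NO

Heavy atoms from the SMILES: 4 C, 1 N, 1 O.
Implicit hydrogens by atom environment:
  2 × C: 2 H each → 4
  1 × C: 3 H
  1 × C: no H
  1 × N: 2 H
  1 × O: no H
  Total hydrogens = 9.
Molecular formula: C4H9NO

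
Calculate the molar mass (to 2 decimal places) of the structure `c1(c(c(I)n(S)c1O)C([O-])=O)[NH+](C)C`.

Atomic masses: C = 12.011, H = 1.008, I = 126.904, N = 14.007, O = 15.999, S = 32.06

Molecular formula: C7H9IN2O3S.
M = 7×12.011 + 9×1.008 + 1×126.904 + 2×14.007 + 3×15.999 + 1×32.06 = 328.12 g/mol.

328.12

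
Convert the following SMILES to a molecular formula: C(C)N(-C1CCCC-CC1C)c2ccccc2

Heavy atoms from the SMILES: 16 C, 1 N.
Implicit hydrogens by atom environment:
  6 × C: 2 H each → 12
  5 × C (aromatic): 1 H each → 5
  2 × C: 3 H each → 6
  2 × C: 1 H each → 2
  1 × C (aromatic): no H
  1 × N: no H
  Total hydrogens = 25.
Molecular formula: C16H25N

C16H25N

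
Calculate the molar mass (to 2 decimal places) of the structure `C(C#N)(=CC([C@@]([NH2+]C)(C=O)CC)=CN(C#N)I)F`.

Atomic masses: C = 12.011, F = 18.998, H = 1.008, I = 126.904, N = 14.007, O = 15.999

Molecular formula: C11H13FIN4O+.
M = 11×12.011 + 1×18.998 + 13×1.008 + 1×126.904 + 4×14.007 + 1×15.999 = 363.15 g/mol.

363.15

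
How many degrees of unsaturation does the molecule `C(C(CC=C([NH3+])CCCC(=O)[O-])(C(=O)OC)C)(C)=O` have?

4

Molecular formula from the SMILES: C13H21NO5.
DoU = (2C + 2 + N − H − X)/2 = (2·13 + 2 + 1 − 21 − 0)/2 = 8/2 = 4.
(Structurally: 0 ring(s) + 4 π bond(s) = 4.)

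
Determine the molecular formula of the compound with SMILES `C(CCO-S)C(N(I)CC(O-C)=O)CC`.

Heavy atoms from the SMILES: 9 C, 1 I, 1 N, 3 O, 1 S.
Implicit hydrogens by atom environment:
  5 × C: 2 H each → 10
  3 × O: no H
  2 × C: 3 H each → 6
  1 × C: 1 H
  1 × C: no H
  1 × I: no H
  1 × N: no H
  1 × S: 1 H
  Total hydrogens = 18.
Molecular formula: C9H18INO3S

C9H18INO3S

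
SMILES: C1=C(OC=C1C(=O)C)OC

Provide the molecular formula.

C7H8O3

Heavy atoms from the SMILES: 7 C, 3 O.
Implicit hydrogens by atom environment:
  2 × C: 3 H each → 6
  2 × C (aromatic): 1 H each → 2
  2 × C (aromatic): no H
  2 × O: no H
  1 × C: no H
  1 × O (aromatic): no H
  Total hydrogens = 8.
Molecular formula: C7H8O3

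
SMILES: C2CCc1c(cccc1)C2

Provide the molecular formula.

Heavy atoms from the SMILES: 10 C.
Implicit hydrogens by atom environment:
  4 × C: 2 H each → 8
  4 × C (aromatic): 1 H each → 4
  2 × C (aromatic): no H
  Total hydrogens = 12.
Molecular formula: C10H12

C10H12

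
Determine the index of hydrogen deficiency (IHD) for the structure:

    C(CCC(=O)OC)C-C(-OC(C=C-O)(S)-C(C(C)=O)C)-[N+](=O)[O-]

Molecular formula from the SMILES: C14H23NO7S.
DoU = (2C + 2 + N − H − X)/2 = (2·14 + 2 + 1 − 23 − 0)/2 = 8/2 = 4.
(Structurally: 0 ring(s) + 4 π bond(s) = 4.)

4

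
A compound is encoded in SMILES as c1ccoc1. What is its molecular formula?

C4H4O

Heavy atoms from the SMILES: 4 C, 1 O.
Implicit hydrogens by atom environment:
  4 × C (aromatic): 1 H each → 4
  1 × O (aromatic): no H
  Total hydrogens = 4.
Molecular formula: C4H4O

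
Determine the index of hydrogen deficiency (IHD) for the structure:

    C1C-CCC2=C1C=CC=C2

5

Molecular formula from the SMILES: C10H12.
DoU = (2C + 2 + N − H − X)/2 = (2·10 + 2 + 0 − 12 − 0)/2 = 10/2 = 5.
(Structurally: 2 ring(s) + 3 π bond(s) = 5.)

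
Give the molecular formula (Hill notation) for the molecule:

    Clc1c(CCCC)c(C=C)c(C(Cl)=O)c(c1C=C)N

C15H17Cl2NO

Heavy atoms from the SMILES: 15 C, 2 Cl, 1 N, 1 O.
Implicit hydrogens by atom environment:
  6 × C (aromatic): no H
  5 × C: 2 H each → 10
  2 × C: 1 H each → 2
  2 × Cl: no H
  1 × C: 3 H
  1 × C: no H
  1 × N: 2 H
  1 × O: no H
  Total hydrogens = 17.
Molecular formula: C15H17Cl2NO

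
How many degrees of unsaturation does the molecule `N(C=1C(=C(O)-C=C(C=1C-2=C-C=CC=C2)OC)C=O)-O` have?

9

Molecular formula from the SMILES: C14H13NO4.
DoU = (2C + 2 + N − H − X)/2 = (2·14 + 2 + 1 − 13 − 0)/2 = 18/2 = 9.
(Structurally: 2 ring(s) + 7 π bond(s) = 9.)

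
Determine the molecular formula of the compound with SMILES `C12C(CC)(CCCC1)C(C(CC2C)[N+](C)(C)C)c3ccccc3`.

Heavy atoms from the SMILES: 22 C, 1 N.
Implicit hydrogens by atom environment:
  6 × C: 2 H each → 12
  5 × C: 3 H each → 15
  5 × C (aromatic): 1 H each → 5
  4 × C: 1 H each → 4
  1 × C: no H
  1 × C (aromatic): no H
  1 × N (charge +1): no H
  Total hydrogens = 36.
Net charge +1.
Molecular formula: C22H36N+

C22H36N+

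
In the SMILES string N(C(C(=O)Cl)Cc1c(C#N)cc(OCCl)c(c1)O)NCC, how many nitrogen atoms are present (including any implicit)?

3

The symbol for nitrogen appears 3 times in the SMILES.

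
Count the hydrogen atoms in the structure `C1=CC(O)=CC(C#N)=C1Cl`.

Hydrogens are implicit in SMILES; fill each atom to its normal valence:
  3 × C (aromatic): 1 H each → 3
  3 × C (aromatic): no H
  1 × C: no H
  1 × Cl: no H
  1 × N: no H
  1 × O: 1 H
  Total hydrogens = 4.

4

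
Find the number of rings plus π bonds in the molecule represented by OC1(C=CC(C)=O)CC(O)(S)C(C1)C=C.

4

Molecular formula from the SMILES: C11H16O3S.
DoU = (2C + 2 + N − H − X)/2 = (2·11 + 2 + 0 − 16 − 0)/2 = 8/2 = 4.
(Structurally: 1 ring(s) + 3 π bond(s) = 4.)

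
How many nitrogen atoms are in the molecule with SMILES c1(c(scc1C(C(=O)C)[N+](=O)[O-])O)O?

The symbol for nitrogen appears 1 time in the SMILES.

1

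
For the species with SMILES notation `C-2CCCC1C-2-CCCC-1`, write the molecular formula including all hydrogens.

Heavy atoms from the SMILES: 10 C.
Implicit hydrogens by atom environment:
  8 × C: 2 H each → 16
  2 × C: 1 H each → 2
  Total hydrogens = 18.
Molecular formula: C10H18

C10H18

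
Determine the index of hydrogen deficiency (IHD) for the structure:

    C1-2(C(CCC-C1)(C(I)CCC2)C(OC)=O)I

Molecular formula from the SMILES: C12H18I2O2.
DoU = (2C + 2 + N − H − X)/2 = (2·12 + 2 + 0 − 18 − 2)/2 = 6/2 = 3.
(Structurally: 2 ring(s) + 1 π bond(s) = 3.)

3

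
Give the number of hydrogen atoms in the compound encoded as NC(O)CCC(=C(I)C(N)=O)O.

Hydrogens are implicit in SMILES; fill each atom to its normal valence:
  3 × C: no H
  2 × C: 2 H each → 4
  2 × N: 2 H each → 4
  2 × O: 1 H each → 2
  1 × C: 1 H
  1 × I: no H
  1 × O: no H
  Total hydrogens = 11.

11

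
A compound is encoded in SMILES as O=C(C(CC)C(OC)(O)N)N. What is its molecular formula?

Heavy atoms from the SMILES: 6 C, 2 N, 3 O.
Implicit hydrogens by atom environment:
  2 × C: 3 H each → 6
  2 × C: no H
  2 × N: 2 H each → 4
  2 × O: no H
  1 × C: 2 H
  1 × C: 1 H
  1 × O: 1 H
  Total hydrogens = 14.
Molecular formula: C6H14N2O3

C6H14N2O3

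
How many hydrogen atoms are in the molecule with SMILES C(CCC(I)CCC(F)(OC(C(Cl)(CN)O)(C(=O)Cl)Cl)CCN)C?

25

Hydrogens are implicit in SMILES; fill each atom to its normal valence:
  8 × C: 2 H each → 16
  4 × C: no H
  3 × Cl: no H
  2 × N: 2 H each → 4
  2 × O: no H
  1 × C: 3 H
  1 × C: 1 H
  1 × F: no H
  1 × I: no H
  1 × O: 1 H
  Total hydrogens = 25.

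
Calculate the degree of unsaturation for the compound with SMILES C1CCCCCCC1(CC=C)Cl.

2

Molecular formula from the SMILES: C11H19Cl.
DoU = (2C + 2 + N − H − X)/2 = (2·11 + 2 + 0 − 19 − 1)/2 = 4/2 = 2.
(Structurally: 1 ring(s) + 1 π bond(s) = 2.)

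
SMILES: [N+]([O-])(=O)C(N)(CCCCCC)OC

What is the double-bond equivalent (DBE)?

Molecular formula from the SMILES: C8H18N2O3.
DoU = (2C + 2 + N − H − X)/2 = (2·8 + 2 + 2 − 18 − 0)/2 = 2/2 = 1.
(Structurally: 0 ring(s) + 1 π bond(s) = 1.)

1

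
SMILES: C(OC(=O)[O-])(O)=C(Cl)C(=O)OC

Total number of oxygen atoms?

6

The symbol for oxygen appears 6 times in the SMILES.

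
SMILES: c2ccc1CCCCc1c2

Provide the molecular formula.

Heavy atoms from the SMILES: 10 C.
Implicit hydrogens by atom environment:
  4 × C: 2 H each → 8
  4 × C (aromatic): 1 H each → 4
  2 × C (aromatic): no H
  Total hydrogens = 12.
Molecular formula: C10H12

C10H12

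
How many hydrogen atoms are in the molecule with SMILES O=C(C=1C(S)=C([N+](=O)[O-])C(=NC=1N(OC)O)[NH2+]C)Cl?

Hydrogens are implicit in SMILES; fill each atom to its normal valence:
  5 × C (aromatic): no H
  3 × O: no H
  2 × C: 3 H each → 6
  1 × C: no H
  1 × Cl: no H
  1 × N (charge +1): 2 H
  1 × N (aromatic): no H
  1 × N: no H
  1 × N (charge +1): no H
  1 × O: 1 H
  1 × O (charge -1): no H
  1 × S: 1 H
  Total hydrogens = 10.

10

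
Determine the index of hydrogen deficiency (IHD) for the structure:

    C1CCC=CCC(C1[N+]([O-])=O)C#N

5

Molecular formula from the SMILES: C9H12N2O2.
DoU = (2C + 2 + N − H − X)/2 = (2·9 + 2 + 2 − 12 − 0)/2 = 10/2 = 5.
(Structurally: 1 ring(s) + 4 π bond(s) = 5.)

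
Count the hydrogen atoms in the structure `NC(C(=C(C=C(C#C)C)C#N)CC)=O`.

Hydrogens are implicit in SMILES; fill each atom to its normal valence:
  6 × C: no H
  2 × C: 3 H each → 6
  2 × C: 1 H each → 2
  1 × C: 2 H
  1 × N: 2 H
  1 × N: no H
  1 × O: no H
  Total hydrogens = 12.

12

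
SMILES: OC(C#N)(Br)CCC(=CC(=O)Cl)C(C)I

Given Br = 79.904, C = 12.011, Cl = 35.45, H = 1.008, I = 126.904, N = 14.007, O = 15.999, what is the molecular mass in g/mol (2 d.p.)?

406.44

Molecular formula: C9H10BrClINO2.
M = 1×79.904 + 9×12.011 + 1×35.45 + 10×1.008 + 1×126.904 + 1×14.007 + 2×15.999 = 406.44 g/mol.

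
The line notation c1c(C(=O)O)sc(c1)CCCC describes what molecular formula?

C9H12O2S

Heavy atoms from the SMILES: 9 C, 2 O, 1 S.
Implicit hydrogens by atom environment:
  3 × C: 2 H each → 6
  2 × C (aromatic): 1 H each → 2
  2 × C (aromatic): no H
  1 × C: 3 H
  1 × C: no H
  1 × O: 1 H
  1 × O: no H
  1 × S (aromatic): no H
  Total hydrogens = 12.
Molecular formula: C9H12O2S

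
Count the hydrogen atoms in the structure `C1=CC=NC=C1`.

5

Hydrogens are implicit in SMILES; fill each atom to its normal valence:
  5 × C (aromatic): 1 H each → 5
  1 × N (aromatic): no H
  Total hydrogens = 5.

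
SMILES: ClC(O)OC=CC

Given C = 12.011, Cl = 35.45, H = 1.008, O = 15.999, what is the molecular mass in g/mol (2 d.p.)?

122.55

Molecular formula: C4H7ClO2.
M = 4×12.011 + 1×35.45 + 7×1.008 + 2×15.999 = 122.55 g/mol.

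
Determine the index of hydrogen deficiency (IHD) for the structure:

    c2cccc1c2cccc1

7

Molecular formula from the SMILES: C10H8.
DoU = (2C + 2 + N − H − X)/2 = (2·10 + 2 + 0 − 8 − 0)/2 = 14/2 = 7.
(Structurally: 2 ring(s) + 5 π bond(s) = 7.)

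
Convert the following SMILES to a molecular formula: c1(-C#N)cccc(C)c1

Heavy atoms from the SMILES: 8 C, 1 N.
Implicit hydrogens by atom environment:
  4 × C (aromatic): 1 H each → 4
  2 × C (aromatic): no H
  1 × C: 3 H
  1 × C: no H
  1 × N: no H
  Total hydrogens = 7.
Molecular formula: C8H7N

C8H7N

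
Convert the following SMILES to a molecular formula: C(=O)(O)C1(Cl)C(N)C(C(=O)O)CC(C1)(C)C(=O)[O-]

C10H13ClNO6-

Heavy atoms from the SMILES: 10 C, 1 Cl, 1 N, 6 O.
Implicit hydrogens by atom environment:
  5 × C: no H
  3 × O: no H
  2 × C: 2 H each → 4
  2 × C: 1 H each → 2
  2 × O: 1 H each → 2
  1 × C: 3 H
  1 × Cl: no H
  1 × N: 2 H
  1 × O (charge -1): no H
  Total hydrogens = 13.
Net charge -1.
Molecular formula: C10H13ClNO6-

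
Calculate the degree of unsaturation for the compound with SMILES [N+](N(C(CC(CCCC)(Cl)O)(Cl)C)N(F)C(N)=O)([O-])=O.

Molecular formula from the SMILES: C9H17Cl2FN4O4.
DoU = (2C + 2 + N − H − X)/2 = (2·9 + 2 + 4 − 17 − 3)/2 = 4/2 = 2.
(Structurally: 0 ring(s) + 2 π bond(s) = 2.)

2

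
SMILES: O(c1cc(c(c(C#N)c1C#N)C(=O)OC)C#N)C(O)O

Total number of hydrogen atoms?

7

Hydrogens are implicit in SMILES; fill each atom to its normal valence:
  5 × C (aromatic): no H
  4 × C: no H
  3 × N: no H
  3 × O: no H
  2 × O: 1 H each → 2
  1 × C: 3 H
  1 × C (aromatic): 1 H
  1 × C: 1 H
  Total hydrogens = 7.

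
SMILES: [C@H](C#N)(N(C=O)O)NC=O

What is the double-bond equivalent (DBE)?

4

Molecular formula from the SMILES: C4H5N3O3.
DoU = (2C + 2 + N − H − X)/2 = (2·4 + 2 + 3 − 5 − 0)/2 = 8/2 = 4.
(Structurally: 0 ring(s) + 4 π bond(s) = 4.)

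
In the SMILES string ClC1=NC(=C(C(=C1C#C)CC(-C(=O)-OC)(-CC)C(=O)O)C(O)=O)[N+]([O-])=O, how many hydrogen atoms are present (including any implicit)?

Hydrogens are implicit in SMILES; fill each atom to its normal valence:
  5 × C (aromatic): no H
  5 × C: no H
  5 × O: no H
  2 × C: 3 H each → 6
  2 × C: 2 H each → 4
  2 × O: 1 H each → 2
  1 × C: 1 H
  1 × Cl: no H
  1 × N (aromatic): no H
  1 × N (charge +1): no H
  1 × O (charge -1): no H
  Total hydrogens = 13.

13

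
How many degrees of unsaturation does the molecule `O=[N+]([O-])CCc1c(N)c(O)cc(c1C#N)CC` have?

7

Molecular formula from the SMILES: C11H13N3O3.
DoU = (2C + 2 + N − H − X)/2 = (2·11 + 2 + 3 − 13 − 0)/2 = 14/2 = 7.
(Structurally: 1 ring(s) + 6 π bond(s) = 7.)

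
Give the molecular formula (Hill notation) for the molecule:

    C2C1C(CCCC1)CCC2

Heavy atoms from the SMILES: 10 C.
Implicit hydrogens by atom environment:
  8 × C: 2 H each → 16
  2 × C: 1 H each → 2
  Total hydrogens = 18.
Molecular formula: C10H18

C10H18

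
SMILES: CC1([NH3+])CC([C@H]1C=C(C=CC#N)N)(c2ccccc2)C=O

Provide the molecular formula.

Heavy atoms from the SMILES: 17 C, 3 N, 1 O.
Implicit hydrogens by atom environment:
  5 × C: 1 H each → 5
  5 × C (aromatic): 1 H each → 5
  4 × C: no H
  1 × C: 3 H
  1 × C: 2 H
  1 × C (aromatic): no H
  1 × N (charge +1): 3 H
  1 × N: 2 H
  1 × N: no H
  1 × O: no H
  Total hydrogens = 20.
Net charge +1.
Molecular formula: C17H20N3O+

C17H20N3O+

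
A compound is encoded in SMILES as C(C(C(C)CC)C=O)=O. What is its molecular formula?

Heavy atoms from the SMILES: 7 C, 2 O.
Implicit hydrogens by atom environment:
  4 × C: 1 H each → 4
  2 × C: 3 H each → 6
  2 × O: no H
  1 × C: 2 H
  Total hydrogens = 12.
Molecular formula: C7H12O2

C7H12O2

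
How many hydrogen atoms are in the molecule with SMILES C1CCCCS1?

Hydrogens are implicit in SMILES; fill each atom to its normal valence:
  5 × C: 2 H each → 10
  1 × S: no H
  Total hydrogens = 10.

10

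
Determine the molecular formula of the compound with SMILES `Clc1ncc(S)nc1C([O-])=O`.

C5H2ClN2O2S-

Heavy atoms from the SMILES: 5 C, 1 Cl, 2 N, 2 O, 1 S.
Implicit hydrogens by atom environment:
  3 × C (aromatic): no H
  2 × N (aromatic): no H
  1 × C (aromatic): 1 H
  1 × C: no H
  1 × Cl: no H
  1 × O: no H
  1 × O (charge -1): no H
  1 × S: 1 H
  Total hydrogens = 2.
Net charge -1.
Molecular formula: C5H2ClN2O2S-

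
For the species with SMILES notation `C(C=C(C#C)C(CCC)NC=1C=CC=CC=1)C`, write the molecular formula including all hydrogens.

C16H21N

Heavy atoms from the SMILES: 16 C, 1 N.
Implicit hydrogens by atom environment:
  5 × C (aromatic): 1 H each → 5
  3 × C: 2 H each → 6
  3 × C: 1 H each → 3
  2 × C: 3 H each → 6
  2 × C: no H
  1 × C (aromatic): no H
  1 × N: 1 H
  Total hydrogens = 21.
Molecular formula: C16H21N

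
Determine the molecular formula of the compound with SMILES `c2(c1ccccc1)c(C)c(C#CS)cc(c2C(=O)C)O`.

Heavy atoms from the SMILES: 17 C, 2 O, 1 S.
Implicit hydrogens by atom environment:
  6 × C (aromatic): 1 H each → 6
  6 × C (aromatic): no H
  3 × C: no H
  2 × C: 3 H each → 6
  1 × O: 1 H
  1 × O: no H
  1 × S: 1 H
  Total hydrogens = 14.
Molecular formula: C17H14O2S

C17H14O2S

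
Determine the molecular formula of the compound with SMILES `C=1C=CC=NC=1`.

C5H5N

Heavy atoms from the SMILES: 5 C, 1 N.
Implicit hydrogens by atom environment:
  5 × C (aromatic): 1 H each → 5
  1 × N (aromatic): no H
  Total hydrogens = 5.
Molecular formula: C5H5N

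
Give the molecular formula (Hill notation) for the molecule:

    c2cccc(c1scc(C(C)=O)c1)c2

Heavy atoms from the SMILES: 12 C, 1 O, 1 S.
Implicit hydrogens by atom environment:
  7 × C (aromatic): 1 H each → 7
  3 × C (aromatic): no H
  1 × C: 3 H
  1 × C: no H
  1 × O: no H
  1 × S (aromatic): no H
  Total hydrogens = 10.
Molecular formula: C12H10OS

C12H10OS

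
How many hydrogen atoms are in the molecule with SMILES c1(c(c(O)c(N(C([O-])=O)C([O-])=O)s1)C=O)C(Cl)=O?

2

Hydrogens are implicit in SMILES; fill each atom to its normal valence:
  4 × C (aromatic): no H
  4 × O: no H
  3 × C: no H
  2 × O (charge -1): no H
  1 × C: 1 H
  1 × Cl: no H
  1 × N: no H
  1 × O: 1 H
  1 × S (aromatic): no H
  Total hydrogens = 2.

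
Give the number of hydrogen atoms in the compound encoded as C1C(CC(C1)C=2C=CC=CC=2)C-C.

Hydrogens are implicit in SMILES; fill each atom to its normal valence:
  5 × C (aromatic): 1 H each → 5
  4 × C: 2 H each → 8
  2 × C: 1 H each → 2
  1 × C: 3 H
  1 × C (aromatic): no H
  Total hydrogens = 18.

18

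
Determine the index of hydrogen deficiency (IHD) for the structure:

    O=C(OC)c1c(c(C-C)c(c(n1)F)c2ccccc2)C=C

Molecular formula from the SMILES: C17H16FNO2.
DoU = (2C + 2 + N − H − X)/2 = (2·17 + 2 + 1 − 16 − 1)/2 = 20/2 = 10.
(Structurally: 2 ring(s) + 8 π bond(s) = 10.)

10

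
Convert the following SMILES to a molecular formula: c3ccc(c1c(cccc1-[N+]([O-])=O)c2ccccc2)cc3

C18H13NO2

Heavy atoms from the SMILES: 18 C, 1 N, 2 O.
Implicit hydrogens by atom environment:
  13 × C (aromatic): 1 H each → 13
  5 × C (aromatic): no H
  1 × N (charge +1): no H
  1 × O: no H
  1 × O (charge -1): no H
  Total hydrogens = 13.
Molecular formula: C18H13NO2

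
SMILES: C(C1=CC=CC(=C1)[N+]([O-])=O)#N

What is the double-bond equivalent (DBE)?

7

Molecular formula from the SMILES: C7H4N2O2.
DoU = (2C + 2 + N − H − X)/2 = (2·7 + 2 + 2 − 4 − 0)/2 = 14/2 = 7.
(Structurally: 1 ring(s) + 6 π bond(s) = 7.)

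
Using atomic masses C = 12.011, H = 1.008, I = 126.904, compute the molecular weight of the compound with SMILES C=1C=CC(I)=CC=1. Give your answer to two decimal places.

Molecular formula: C6H5I.
M = 6×12.011 + 5×1.008 + 1×126.904 = 204.01 g/mol.

204.01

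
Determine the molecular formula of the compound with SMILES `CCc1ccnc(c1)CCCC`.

C11H17N

Heavy atoms from the SMILES: 11 C, 1 N.
Implicit hydrogens by atom environment:
  4 × C: 2 H each → 8
  3 × C (aromatic): 1 H each → 3
  2 × C: 3 H each → 6
  2 × C (aromatic): no H
  1 × N (aromatic): no H
  Total hydrogens = 17.
Molecular formula: C11H17N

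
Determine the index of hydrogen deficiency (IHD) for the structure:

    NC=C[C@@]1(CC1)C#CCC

Molecular formula from the SMILES: C9H13N.
DoU = (2C + 2 + N − H − X)/2 = (2·9 + 2 + 1 − 13 − 0)/2 = 8/2 = 4.
(Structurally: 1 ring(s) + 3 π bond(s) = 4.)

4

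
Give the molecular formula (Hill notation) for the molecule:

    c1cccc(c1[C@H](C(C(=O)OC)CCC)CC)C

C16H24O2

Heavy atoms from the SMILES: 16 C, 2 O.
Implicit hydrogens by atom environment:
  4 × C: 3 H each → 12
  4 × C (aromatic): 1 H each → 4
  3 × C: 2 H each → 6
  2 × C: 1 H each → 2
  2 × C (aromatic): no H
  2 × O: no H
  1 × C: no H
  Total hydrogens = 24.
Molecular formula: C16H24O2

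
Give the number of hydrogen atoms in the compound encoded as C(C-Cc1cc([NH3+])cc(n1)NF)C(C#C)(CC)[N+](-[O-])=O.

Hydrogens are implicit in SMILES; fill each atom to its normal valence:
  4 × C: 2 H each → 8
  3 × C (aromatic): no H
  2 × C (aromatic): 1 H each → 2
  2 × C: no H
  1 × C: 3 H
  1 × C: 1 H
  1 × F: no H
  1 × N (charge +1): 3 H
  1 × N: 1 H
  1 × N (aromatic): no H
  1 × N (charge +1): no H
  1 × O: no H
  1 × O (charge -1): no H
  Total hydrogens = 18.

18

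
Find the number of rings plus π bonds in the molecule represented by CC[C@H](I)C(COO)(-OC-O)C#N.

2

Molecular formula from the SMILES: C7H12INO4.
DoU = (2C + 2 + N − H − X)/2 = (2·7 + 2 + 1 − 12 − 1)/2 = 4/2 = 2.
(Structurally: 0 ring(s) + 2 π bond(s) = 2.)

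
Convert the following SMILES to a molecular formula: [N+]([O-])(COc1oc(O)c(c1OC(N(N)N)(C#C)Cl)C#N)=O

Heavy atoms from the SMILES: 9 C, 1 Cl, 5 N, 6 O.
Implicit hydrogens by atom environment:
  4 × C (aromatic): no H
  3 × C: no H
  3 × O: no H
  2 × N: 2 H each → 4
  2 × N: no H
  1 × C: 2 H
  1 × C: 1 H
  1 × Cl: no H
  1 × N (charge +1): no H
  1 × O: 1 H
  1 × O (aromatic): no H
  1 × O (charge -1): no H
  Total hydrogens = 8.
Molecular formula: C9H8ClN5O6

C9H8ClN5O6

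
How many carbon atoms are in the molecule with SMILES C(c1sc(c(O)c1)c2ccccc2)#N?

The symbol for carbon appears 11 times in the SMILES. Lowercase c denotes aromatic carbon and counts toward C.

11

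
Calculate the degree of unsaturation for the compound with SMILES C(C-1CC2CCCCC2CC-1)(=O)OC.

3

Molecular formula from the SMILES: C12H20O2.
DoU = (2C + 2 + N − H − X)/2 = (2·12 + 2 + 0 − 20 − 0)/2 = 6/2 = 3.
(Structurally: 2 ring(s) + 1 π bond(s) = 3.)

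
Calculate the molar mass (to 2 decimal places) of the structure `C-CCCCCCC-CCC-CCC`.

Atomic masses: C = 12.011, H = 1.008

198.39

Molecular formula: C14H30.
M = 14×12.011 + 30×1.008 = 198.39 g/mol.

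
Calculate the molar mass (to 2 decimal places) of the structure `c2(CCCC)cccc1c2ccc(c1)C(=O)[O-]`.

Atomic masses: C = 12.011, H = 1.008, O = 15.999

Molecular formula: C15H15O2-.
M = 15×12.011 + 15×1.008 + 2×15.999 = 227.28 g/mol.

227.28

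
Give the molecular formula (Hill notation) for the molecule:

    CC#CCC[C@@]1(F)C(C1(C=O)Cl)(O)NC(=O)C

Heavy atoms from the SMILES: 11 C, 1 Cl, 1 F, 1 N, 3 O.
Implicit hydrogens by atom environment:
  6 × C: no H
  2 × C: 3 H each → 6
  2 × C: 2 H each → 4
  2 × O: no H
  1 × C: 1 H
  1 × Cl: no H
  1 × F: no H
  1 × N: 1 H
  1 × O: 1 H
  Total hydrogens = 13.
Molecular formula: C11H13ClFNO3

C11H13ClFNO3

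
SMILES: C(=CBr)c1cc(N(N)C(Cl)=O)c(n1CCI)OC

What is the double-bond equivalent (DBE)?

5

Molecular formula from the SMILES: C10H12BrClIN3O2.
DoU = (2C + 2 + N − H − X)/2 = (2·10 + 2 + 3 − 12 − 3)/2 = 10/2 = 5.
(Structurally: 1 ring(s) + 4 π bond(s) = 5.)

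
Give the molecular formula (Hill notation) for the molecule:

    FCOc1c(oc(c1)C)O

C6H7FO3

Heavy atoms from the SMILES: 6 C, 1 F, 3 O.
Implicit hydrogens by atom environment:
  3 × C (aromatic): no H
  1 × C: 3 H
  1 × C: 2 H
  1 × C (aromatic): 1 H
  1 × F: no H
  1 × O: 1 H
  1 × O (aromatic): no H
  1 × O: no H
  Total hydrogens = 7.
Molecular formula: C6H7FO3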